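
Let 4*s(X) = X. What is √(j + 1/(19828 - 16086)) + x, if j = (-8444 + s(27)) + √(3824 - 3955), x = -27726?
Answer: -27726 + √(-118143129367 + 14002564*I*√131)/3742 ≈ -27726.0 + 91.854*I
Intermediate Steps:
s(X) = X/4
j = -33749/4 + I*√131 (j = (-8444 + (¼)*27) + √(3824 - 3955) = (-8444 + 27/4) + √(-131) = -33749/4 + I*√131 ≈ -8437.3 + 11.446*I)
√(j + 1/(19828 - 16086)) + x = √((-33749/4 + I*√131) + 1/(19828 - 16086)) - 27726 = √((-33749/4 + I*√131) + 1/3742) - 27726 = √(-63144377/7484 + I*√131) - 27726 = -27726 + √(-63144377/7484 + I*√131)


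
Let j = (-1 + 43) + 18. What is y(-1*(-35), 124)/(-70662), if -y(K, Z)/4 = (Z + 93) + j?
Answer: 554/35331 ≈ 0.015680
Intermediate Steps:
j = 60 (j = 42 + 18 = 60)
y(K, Z) = -612 - 4*Z (y(K, Z) = -4*((Z + 93) + 60) = -4*((93 + Z) + 60) = -4*(153 + Z) = -612 - 4*Z)
y(-1*(-35), 124)/(-70662) = (-612 - 4*124)/(-70662) = (-612 - 496)*(-1/70662) = -1108*(-1/70662) = 554/35331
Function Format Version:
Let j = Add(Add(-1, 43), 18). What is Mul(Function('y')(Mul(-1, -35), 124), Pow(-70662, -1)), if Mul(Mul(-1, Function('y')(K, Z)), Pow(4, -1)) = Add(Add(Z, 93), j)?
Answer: Rational(554, 35331) ≈ 0.015680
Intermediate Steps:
j = 60 (j = Add(42, 18) = 60)
Function('y')(K, Z) = Add(-612, Mul(-4, Z)) (Function('y')(K, Z) = Mul(-4, Add(Add(Z, 93), 60)) = Mul(-4, Add(Add(93, Z), 60)) = Mul(-4, Add(153, Z)) = Add(-612, Mul(-4, Z)))
Mul(Function('y')(Mul(-1, -35), 124), Pow(-70662, -1)) = Mul(Add(-612, Mul(-4, 124)), Pow(-70662, -1)) = Mul(Add(-612, -496), Rational(-1, 70662)) = Mul(-1108, Rational(-1, 70662)) = Rational(554, 35331)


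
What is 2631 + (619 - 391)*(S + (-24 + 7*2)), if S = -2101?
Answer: -478677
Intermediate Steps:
2631 + (619 - 391)*(S + (-24 + 7*2)) = 2631 + (619 - 391)*(-2101 + (-24 + 7*2)) = 2631 + 228*(-2101 + (-24 + 14)) = 2631 + 228*(-2101 - 10) = 2631 + 228*(-2111) = 2631 - 481308 = -478677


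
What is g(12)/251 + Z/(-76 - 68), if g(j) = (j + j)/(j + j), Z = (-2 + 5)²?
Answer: -235/4016 ≈ -0.058516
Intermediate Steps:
Z = 9 (Z = 3² = 9)
g(j) = 1 (g(j) = (2*j)/((2*j)) = (2*j)*(1/(2*j)) = 1)
g(12)/251 + Z/(-76 - 68) = 1/251 + 9/(-76 - 68) = 1*(1/251) + 9/(-144) = 1/251 + 9*(-1/144) = 1/251 - 1/16 = -235/4016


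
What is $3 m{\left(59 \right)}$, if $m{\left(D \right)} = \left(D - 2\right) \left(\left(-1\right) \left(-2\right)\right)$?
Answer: $342$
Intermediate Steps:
$m{\left(D \right)} = -4 + 2 D$ ($m{\left(D \right)} = \left(-2 + D\right) 2 = -4 + 2 D$)
$3 m{\left(59 \right)} = 3 \left(-4 + 2 \cdot 59\right) = 3 \left(-4 + 118\right) = 3 \cdot 114 = 342$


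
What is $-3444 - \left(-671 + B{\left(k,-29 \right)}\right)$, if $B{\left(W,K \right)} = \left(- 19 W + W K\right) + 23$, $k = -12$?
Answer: $-3372$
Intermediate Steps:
$B{\left(W,K \right)} = 23 - 19 W + K W$ ($B{\left(W,K \right)} = \left(- 19 W + K W\right) + 23 = 23 - 19 W + K W$)
$-3444 - \left(-671 + B{\left(k,-29 \right)}\right) = -3444 + \left(671 - \left(23 - -228 - -348\right)\right) = -3444 + \left(671 - \left(23 + 228 + 348\right)\right) = -3444 + \left(671 - 599\right) = -3444 + 72 = -3372$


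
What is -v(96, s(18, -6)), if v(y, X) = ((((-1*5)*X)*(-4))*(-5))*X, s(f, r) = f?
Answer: 32400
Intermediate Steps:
v(y, X) = -100*X² (v(y, X) = ((-5*X*(-4))*(-5))*X = ((20*X)*(-5))*X = (-100*X)*X = -100*X²)
-v(96, s(18, -6)) = -(-100)*18² = -(-100)*324 = -1*(-32400) = 32400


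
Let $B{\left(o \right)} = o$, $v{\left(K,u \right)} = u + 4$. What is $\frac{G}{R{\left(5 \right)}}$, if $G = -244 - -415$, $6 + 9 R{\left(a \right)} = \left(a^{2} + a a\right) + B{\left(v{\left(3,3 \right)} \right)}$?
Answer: $\frac{513}{17} \approx 30.176$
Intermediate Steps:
$v{\left(K,u \right)} = 4 + u$
$R{\left(a \right)} = \frac{1}{9} + \frac{2 a^{2}}{9}$ ($R{\left(a \right)} = - \frac{2}{3} + \frac{\left(a^{2} + a a\right) + \left(4 + 3\right)}{9} = - \frac{2}{3} + \frac{\left(a^{2} + a^{2}\right) + 7}{9} = - \frac{2}{3} + \frac{2 a^{2} + 7}{9} = - \frac{2}{3} + \frac{7 + 2 a^{2}}{9} = - \frac{2}{3} + \left(\frac{7}{9} + \frac{2 a^{2}}{9}\right) = \frac{1}{9} + \frac{2 a^{2}}{9}$)
$G = 171$ ($G = -244 + 415 = 171$)
$\frac{G}{R{\left(5 \right)}} = \frac{171}{\frac{1}{9} + \frac{2 \cdot 5^{2}}{9}} = \frac{171}{\frac{1}{9} + \frac{2}{9} \cdot 25} = \frac{171}{\frac{1}{9} + \frac{50}{9}} = \frac{171}{\frac{17}{3}} = 171 \cdot \frac{3}{17} = \frac{513}{17}$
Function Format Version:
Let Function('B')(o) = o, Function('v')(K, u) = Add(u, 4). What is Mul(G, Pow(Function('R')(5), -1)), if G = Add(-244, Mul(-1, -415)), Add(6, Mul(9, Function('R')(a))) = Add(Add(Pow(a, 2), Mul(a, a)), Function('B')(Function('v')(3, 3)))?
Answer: Rational(513, 17) ≈ 30.176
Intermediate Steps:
Function('v')(K, u) = Add(4, u)
Function('R')(a) = Add(Rational(1, 9), Mul(Rational(2, 9), Pow(a, 2))) (Function('R')(a) = Add(Rational(-2, 3), Mul(Rational(1, 9), Add(Add(Pow(a, 2), Mul(a, a)), Add(4, 3)))) = Add(Rational(-2, 3), Mul(Rational(1, 9), Add(Add(Pow(a, 2), Pow(a, 2)), 7))) = Add(Rational(-2, 3), Mul(Rational(1, 9), Add(Mul(2, Pow(a, 2)), 7))) = Add(Rational(-2, 3), Mul(Rational(1, 9), Add(7, Mul(2, Pow(a, 2))))) = Add(Rational(-2, 3), Add(Rational(7, 9), Mul(Rational(2, 9), Pow(a, 2)))) = Add(Rational(1, 9), Mul(Rational(2, 9), Pow(a, 2))))
G = 171 (G = Add(-244, 415) = 171)
Mul(G, Pow(Function('R')(5), -1)) = Mul(171, Pow(Add(Rational(1, 9), Mul(Rational(2, 9), Pow(5, 2))), -1)) = Mul(171, Pow(Add(Rational(1, 9), Mul(Rational(2, 9), 25)), -1)) = Mul(171, Pow(Add(Rational(1, 9), Rational(50, 9)), -1)) = Mul(171, Pow(Rational(17, 3), -1)) = Mul(171, Rational(3, 17)) = Rational(513, 17)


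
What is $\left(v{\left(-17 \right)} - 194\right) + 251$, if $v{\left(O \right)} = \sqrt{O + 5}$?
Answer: $57 + 2 i \sqrt{3} \approx 57.0 + 3.4641 i$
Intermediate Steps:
$v{\left(O \right)} = \sqrt{5 + O}$
$\left(v{\left(-17 \right)} - 194\right) + 251 = \left(\sqrt{5 - 17} - 194\right) + 251 = \left(\sqrt{-12} - 194\right) + 251 = \left(2 i \sqrt{3} - 194\right) + 251 = \left(-194 + 2 i \sqrt{3}\right) + 251 = 57 + 2 i \sqrt{3}$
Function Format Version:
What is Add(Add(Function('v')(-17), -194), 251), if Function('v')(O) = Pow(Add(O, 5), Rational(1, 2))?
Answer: Add(57, Mul(2, I, Pow(3, Rational(1, 2)))) ≈ Add(57.000, Mul(3.4641, I))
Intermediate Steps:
Function('v')(O) = Pow(Add(5, O), Rational(1, 2))
Add(Add(Function('v')(-17), -194), 251) = Add(Add(Pow(Add(5, -17), Rational(1, 2)), -194), 251) = Add(Add(Pow(-12, Rational(1, 2)), -194), 251) = Add(Add(Mul(2, I, Pow(3, Rational(1, 2))), -194), 251) = Add(Add(-194, Mul(2, I, Pow(3, Rational(1, 2)))), 251) = Add(57, Mul(2, I, Pow(3, Rational(1, 2))))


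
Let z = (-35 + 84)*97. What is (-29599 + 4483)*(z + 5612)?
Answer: -260327340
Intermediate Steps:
z = 4753 (z = 49*97 = 4753)
(-29599 + 4483)*(z + 5612) = (-29599 + 4483)*(4753 + 5612) = -25116*10365 = -260327340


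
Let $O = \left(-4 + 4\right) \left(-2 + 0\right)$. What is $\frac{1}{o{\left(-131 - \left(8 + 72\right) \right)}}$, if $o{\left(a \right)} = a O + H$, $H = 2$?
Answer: $\frac{1}{2} \approx 0.5$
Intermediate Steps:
$O = 0$ ($O = 0 \left(-2\right) = 0$)
$o{\left(a \right)} = 2$ ($o{\left(a \right)} = a 0 + 2 = 0 + 2 = 2$)
$\frac{1}{o{\left(-131 - \left(8 + 72\right) \right)}} = \frac{1}{2}$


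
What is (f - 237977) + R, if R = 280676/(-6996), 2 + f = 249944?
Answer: 1896056/159 ≈ 11925.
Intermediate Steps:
f = 249942 (f = -2 + 249944 = 249942)
R = -6379/159 (R = 280676*(-1/6996) = -6379/159 ≈ -40.120)
(f - 237977) + R = (249942 - 237977) - 6379/159 = 11965 - 6379/159 = 1896056/159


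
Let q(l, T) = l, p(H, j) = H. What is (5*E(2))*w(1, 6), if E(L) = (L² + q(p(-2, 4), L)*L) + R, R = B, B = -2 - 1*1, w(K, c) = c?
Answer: -90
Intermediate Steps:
B = -3 (B = -2 - 1 = -3)
R = -3
E(L) = -3 + L² - 2*L (E(L) = (L² - 2*L) - 3 = -3 + L² - 2*L)
(5*E(2))*w(1, 6) = (5*(-3 + 2² - 2*2))*6 = (5*(-3 + 4 - 4))*6 = (5*(-3))*6 = -15*6 = -90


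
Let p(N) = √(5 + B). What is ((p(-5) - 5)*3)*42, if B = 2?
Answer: -630 + 126*√7 ≈ -296.64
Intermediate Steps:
p(N) = √7 (p(N) = √(5 + 2) = √7)
((p(-5) - 5)*3)*42 = ((√7 - 5)*3)*42 = ((-5 + √7)*3)*42 = (-15 + 3*√7)*42 = -630 + 126*√7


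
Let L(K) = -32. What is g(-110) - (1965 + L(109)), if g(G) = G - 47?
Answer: -2090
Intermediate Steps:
g(G) = -47 + G
g(-110) - (1965 + L(109)) = (-47 - 110) - (1965 - 32) = -157 - 1*1933 = -157 - 1933 = -2090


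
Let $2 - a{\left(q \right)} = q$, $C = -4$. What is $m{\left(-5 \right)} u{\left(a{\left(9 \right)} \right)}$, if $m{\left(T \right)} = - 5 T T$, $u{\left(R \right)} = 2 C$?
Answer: $1000$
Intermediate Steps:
$a{\left(q \right)} = 2 - q$
$u{\left(R \right)} = -8$ ($u{\left(R \right)} = 2 \left(-4\right) = -8$)
$m{\left(T \right)} = - 5 T^{2}$
$m{\left(-5 \right)} u{\left(a{\left(9 \right)} \right)} = - 5 \left(-5\right)^{2} \left(-8\right) = \left(-5\right) 25 \left(-8\right) = \left(-125\right) \left(-8\right) = 1000$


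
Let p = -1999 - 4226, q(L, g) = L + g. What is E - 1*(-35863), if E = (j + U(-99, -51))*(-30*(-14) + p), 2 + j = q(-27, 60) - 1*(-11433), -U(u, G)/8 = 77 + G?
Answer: -65305217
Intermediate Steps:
U(u, G) = -616 - 8*G (U(u, G) = -8*(77 + G) = -616 - 8*G)
j = 11464 (j = -2 + ((-27 + 60) - 1*(-11433)) = -2 + (33 + 11433) = -2 + 11466 = 11464)
p = -6225
E = -65341080 (E = (11464 + (-616 - 8*(-51)))*(-30*(-14) - 6225) = (11464 + (-616 + 408))*(420 - 6225) = (11464 - 208)*(-5805) = 11256*(-5805) = -65341080)
E - 1*(-35863) = -65341080 - 1*(-35863) = -65341080 + 35863 = -65305217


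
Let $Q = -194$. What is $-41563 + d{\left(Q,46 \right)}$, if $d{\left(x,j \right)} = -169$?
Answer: $-41732$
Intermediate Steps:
$-41563 + d{\left(Q,46 \right)} = -41563 - 169 = -41732$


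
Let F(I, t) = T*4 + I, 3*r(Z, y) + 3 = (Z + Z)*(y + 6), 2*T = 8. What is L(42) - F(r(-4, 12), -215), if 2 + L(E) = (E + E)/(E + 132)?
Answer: 913/29 ≈ 31.483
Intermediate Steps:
T = 4 (T = (1/2)*8 = 4)
r(Z, y) = -1 + 2*Z*(6 + y)/3 (r(Z, y) = -1 + ((Z + Z)*(y + 6))/3 = -1 + ((2*Z)*(6 + y))/3 = -1 + (2*Z*(6 + y))/3 = -1 + 2*Z*(6 + y)/3)
L(E) = -2 + 2*E/(132 + E) (L(E) = -2 + (E + E)/(E + 132) = -2 + (2*E)/(132 + E) = -2 + 2*E/(132 + E))
F(I, t) = 16 + I (F(I, t) = 4*4 + I = 16 + I)
L(42) - F(r(-4, 12), -215) = -264/(132 + 42) - (16 + (-1 + 4*(-4) + (2/3)*(-4)*12)) = -264/174 - (16 + (-1 - 16 - 32)) = -264*1/174 - (16 - 49) = -44/29 - 1*(-33) = -44/29 + 33 = 913/29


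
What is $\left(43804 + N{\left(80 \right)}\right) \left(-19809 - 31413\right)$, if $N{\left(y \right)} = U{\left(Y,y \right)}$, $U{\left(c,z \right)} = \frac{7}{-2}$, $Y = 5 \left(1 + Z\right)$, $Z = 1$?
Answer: $-2243549211$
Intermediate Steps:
$Y = 10$ ($Y = 5 \left(1 + 1\right) = 5 \cdot 2 = 10$)
$U{\left(c,z \right)} = - \frac{7}{2}$ ($U{\left(c,z \right)} = 7 \left(- \frac{1}{2}\right) = - \frac{7}{2}$)
$N{\left(y \right)} = - \frac{7}{2}$
$\left(43804 + N{\left(80 \right)}\right) \left(-19809 - 31413\right) = \left(43804 - \frac{7}{2}\right) \left(-19809 - 31413\right) = \frac{87601}{2} \left(-51222\right) = -2243549211$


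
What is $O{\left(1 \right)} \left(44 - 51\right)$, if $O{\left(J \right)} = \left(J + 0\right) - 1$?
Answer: $0$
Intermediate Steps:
$O{\left(J \right)} = -1 + J$ ($O{\left(J \right)} = J - 1 = -1 + J$)
$O{\left(1 \right)} \left(44 - 51\right) = \left(-1 + 1\right) \left(44 - 51\right) = 0 \left(44 - 51\right) = 0 \left(-7\right) = 0$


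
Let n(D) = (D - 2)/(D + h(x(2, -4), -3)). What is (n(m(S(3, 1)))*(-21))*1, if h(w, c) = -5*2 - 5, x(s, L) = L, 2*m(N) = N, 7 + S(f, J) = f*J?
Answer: -84/17 ≈ -4.9412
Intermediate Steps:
S(f, J) = -7 + J*f (S(f, J) = -7 + f*J = -7 + J*f)
m(N) = N/2
h(w, c) = -15 (h(w, c) = -10 - 5 = -15)
n(D) = (-2 + D)/(-15 + D) (n(D) = (D - 2)/(D - 15) = (-2 + D)/(-15 + D))
(n(m(S(3, 1)))*(-21))*1 = (((-2 + (-7 + 1*3)/2)/(-15 + (-7 + 1*3)/2))*(-21))*1 = (((-2 + (-7 + 3)/2)/(-15 + (-7 + 3)/2))*(-21))*1 = (((-2 + (½)*(-4))/(-15 + (½)*(-4)))*(-21))*1 = (((-2 - 2)/(-15 - 2))*(-21))*1 = ((-4/(-17))*(-21))*1 = (-1/17*(-4)*(-21))*1 = ((4/17)*(-21))*1 = -84/17*1 = -84/17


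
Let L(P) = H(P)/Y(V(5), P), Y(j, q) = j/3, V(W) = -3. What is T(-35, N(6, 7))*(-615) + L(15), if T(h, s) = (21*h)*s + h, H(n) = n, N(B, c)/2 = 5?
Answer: 4541760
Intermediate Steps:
N(B, c) = 10 (N(B, c) = 2*5 = 10)
Y(j, q) = j/3 (Y(j, q) = j*(⅓) = j/3)
L(P) = -P (L(P) = P/(((⅓)*(-3))) = P/(-1) = P*(-1) = -P)
T(h, s) = h + 21*h*s (T(h, s) = 21*h*s + h = h + 21*h*s)
T(-35, N(6, 7))*(-615) + L(15) = -35*(1 + 21*10)*(-615) - 1*15 = -35*(1 + 210)*(-615) - 15 = -35*211*(-615) - 15 = -7385*(-615) - 15 = 4541775 - 15 = 4541760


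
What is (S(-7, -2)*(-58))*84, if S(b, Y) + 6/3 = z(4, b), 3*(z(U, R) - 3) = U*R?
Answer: 40600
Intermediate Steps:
z(U, R) = 3 + R*U/3 (z(U, R) = 3 + (U*R)/3 = 3 + (R*U)/3 = 3 + R*U/3)
S(b, Y) = 1 + 4*b/3 (S(b, Y) = -2 + (3 + (⅓)*b*4) = -2 + (3 + 4*b/3) = 1 + 4*b/3)
(S(-7, -2)*(-58))*84 = ((1 + (4/3)*(-7))*(-58))*84 = ((1 - 28/3)*(-58))*84 = -25/3*(-58)*84 = (1450/3)*84 = 40600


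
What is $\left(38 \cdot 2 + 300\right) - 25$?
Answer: $351$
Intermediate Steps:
$\left(38 \cdot 2 + 300\right) - 25 = \left(76 + 300\right) - 25 = 376 - 25 = 351$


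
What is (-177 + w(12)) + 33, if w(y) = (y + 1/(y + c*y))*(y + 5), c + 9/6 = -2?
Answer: 1783/30 ≈ 59.433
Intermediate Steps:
c = -7/2 (c = -3/2 - 2 = -7/2 ≈ -3.5000)
w(y) = (5 + y)*(y - 2/(5*y)) (w(y) = (y + 1/(y - 7*y/2))*(y + 5) = (y + 1/(-5*y/2))*(5 + y) = (y - 2/(5*y))*(5 + y) = (5 + y)*(y - 2/(5*y)))
(-177 + w(12)) + 33 = (-177 + (-2/5 + 12**2 - 2/12 + 5*12)) + 33 = (-177 + (-2/5 + 144 - 2*1/12 + 60)) + 33 = (-177 + (-2/5 + 144 - 1/6 + 60)) + 33 = (-177 + 6103/30) + 33 = 793/30 + 33 = 1783/30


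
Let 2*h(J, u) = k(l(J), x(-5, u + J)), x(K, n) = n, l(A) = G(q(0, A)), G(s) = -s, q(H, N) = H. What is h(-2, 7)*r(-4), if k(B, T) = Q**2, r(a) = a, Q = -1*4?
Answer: -32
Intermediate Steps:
l(A) = 0 (l(A) = -1*0 = 0)
Q = -4
k(B, T) = 16 (k(B, T) = (-4)**2 = 16)
h(J, u) = 8 (h(J, u) = (1/2)*16 = 8)
h(-2, 7)*r(-4) = 8*(-4) = -32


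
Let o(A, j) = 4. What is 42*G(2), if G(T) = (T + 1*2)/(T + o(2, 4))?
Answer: 28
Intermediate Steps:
G(T) = (2 + T)/(4 + T) (G(T) = (T + 1*2)/(T + 4) = (T + 2)/(4 + T) = (2 + T)/(4 + T))
42*G(2) = 42*((2 + 2)/(4 + 2)) = 42*(4/6) = 42*((1/6)*4) = 42*(2/3) = 28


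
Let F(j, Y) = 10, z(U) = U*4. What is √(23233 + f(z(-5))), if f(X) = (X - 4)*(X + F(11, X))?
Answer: √23473 ≈ 153.21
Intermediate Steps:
z(U) = 4*U
f(X) = (-4 + X)*(10 + X) (f(X) = (X - 4)*(X + 10) = (-4 + X)*(10 + X))
√(23233 + f(z(-5))) = √(23233 + (-40 + (4*(-5))² + 6*(4*(-5)))) = √(23233 + (-40 + (-20)² + 6*(-20))) = √(23233 + (-40 + 400 - 120)) = √(23233 + 240) = √23473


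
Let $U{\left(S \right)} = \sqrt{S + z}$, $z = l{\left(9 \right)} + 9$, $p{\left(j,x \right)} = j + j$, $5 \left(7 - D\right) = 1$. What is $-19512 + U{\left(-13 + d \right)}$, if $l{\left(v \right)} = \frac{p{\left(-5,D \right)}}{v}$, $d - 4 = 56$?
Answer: $-19512 + \frac{\sqrt{494}}{3} \approx -19505.0$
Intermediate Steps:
$D = \frac{34}{5}$ ($D = 7 - \frac{1}{5} = \frac{34}{5} \approx 6.8$)
$p{\left(j,x \right)} = 2 j$
$d = 60$ ($d = 4 + 56 = 60$)
$l{\left(v \right)} = - \frac{10}{v}$ ($l{\left(v \right)} = \frac{2 \left(-5\right)}{v} = - \frac{10}{v}$)
$z = \frac{71}{9}$ ($z = - \frac{10}{9} + 9 = \frac{71}{9} \approx 7.8889$)
$U{\left(S \right)} = \sqrt{\frac{71}{9} + S}$ ($U{\left(S \right)} = \sqrt{S + \frac{71}{9}} = \sqrt{\frac{71}{9} + S}$)
$-19512 + U{\left(-13 + d \right)} = -19512 + \frac{\sqrt{71 + 9 \left(-13 + 60\right)}}{3} = -19512 + \frac{\sqrt{71 + 9 \cdot 47}}{3} = -19512 + \frac{\sqrt{71 + 423}}{3} = -19512 + \frac{\sqrt{494}}{3}$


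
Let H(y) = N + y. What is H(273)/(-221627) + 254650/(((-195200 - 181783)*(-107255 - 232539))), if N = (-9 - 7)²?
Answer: -4836188837072/2027832616857411 ≈ -0.0023849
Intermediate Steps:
N = 256 (N = (-16)² = 256)
H(y) = 256 + y
H(273)/(-221627) + 254650/(((-195200 - 181783)*(-107255 - 232539))) = (256 + 273)/(-221627) + 254650/(((-195200 - 181783)*(-107255 - 232539))) = 529*(-1/221627) + 254650/((-376983*(-339794))) = -529/221627 + 254650/128096561502 = -529/221627 + 254650*(1/128096561502) = -529/221627 + 127325/64048280751 = -4836188837072/2027832616857411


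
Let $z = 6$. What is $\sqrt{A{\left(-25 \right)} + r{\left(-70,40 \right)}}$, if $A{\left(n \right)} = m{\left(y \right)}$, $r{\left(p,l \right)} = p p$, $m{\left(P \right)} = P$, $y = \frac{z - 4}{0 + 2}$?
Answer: $13 \sqrt{29} \approx 70.007$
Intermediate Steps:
$y = 1$ ($y = \frac{6 - 4}{0 + 2} = \frac{2}{2} = 2 \cdot \frac{1}{2} = 1$)
$r{\left(p,l \right)} = p^{2}$
$A{\left(n \right)} = 1$
$\sqrt{A{\left(-25 \right)} + r{\left(-70,40 \right)}} = \sqrt{1 + \left(-70\right)^{2}} = \sqrt{1 + 4900} = \sqrt{4901} = 13 \sqrt{29}$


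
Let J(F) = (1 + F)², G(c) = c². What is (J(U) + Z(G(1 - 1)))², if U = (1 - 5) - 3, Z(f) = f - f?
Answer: 1296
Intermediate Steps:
Z(f) = 0
U = -7 (U = -4 - 3 = -7)
(J(U) + Z(G(1 - 1)))² = ((1 - 7)² + 0)² = ((-6)² + 0)² = (36 + 0)² = 36² = 1296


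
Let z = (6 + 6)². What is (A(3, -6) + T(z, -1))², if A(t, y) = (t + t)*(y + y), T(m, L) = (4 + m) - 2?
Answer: 5476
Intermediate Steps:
z = 144 (z = 12² = 144)
T(m, L) = 2 + m
A(t, y) = 4*t*y (A(t, y) = (2*t)*(2*y) = 4*t*y)
(A(3, -6) + T(z, -1))² = (4*3*(-6) + (2 + 144))² = (-72 + 146)² = 74² = 5476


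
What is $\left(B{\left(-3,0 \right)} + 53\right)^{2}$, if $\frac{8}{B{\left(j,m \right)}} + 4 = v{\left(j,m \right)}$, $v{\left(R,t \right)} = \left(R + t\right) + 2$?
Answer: $\frac{66049}{25} \approx 2642.0$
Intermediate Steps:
$v{\left(R,t \right)} = 2 + R + t$
$B{\left(j,m \right)} = \frac{8}{-2 + j + m}$ ($B{\left(j,m \right)} = \frac{8}{-4 + \left(2 + j + m\right)} = \frac{8}{-2 + j + m}$)
$\left(B{\left(-3,0 \right)} + 53\right)^{2} = \left(\frac{8}{-2 - 3 + 0} + 53\right)^{2} = \left(\frac{8}{-5} + 53\right)^{2} = \left(8 \left(- \frac{1}{5}\right) + 53\right)^{2} = \left(- \frac{8}{5} + 53\right)^{2} = \left(\frac{257}{5}\right)^{2} = \frac{66049}{25}$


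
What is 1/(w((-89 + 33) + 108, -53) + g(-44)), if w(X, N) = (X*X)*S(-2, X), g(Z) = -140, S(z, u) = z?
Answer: -1/5548 ≈ -0.00018025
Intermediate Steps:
w(X, N) = -2*X² (w(X, N) = (X*X)*(-2) = X²*(-2) = -2*X²)
1/(w((-89 + 33) + 108, -53) + g(-44)) = 1/(-2*((-89 + 33) + 108)² - 140) = 1/(-2*(-56 + 108)² - 140) = 1/(-2*52² - 140) = 1/(-2*2704 - 140) = 1/(-5408 - 140) = 1/(-5548) = -1/5548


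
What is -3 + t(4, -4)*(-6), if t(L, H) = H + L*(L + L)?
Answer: -171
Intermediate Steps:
t(L, H) = H + 2*L**2 (t(L, H) = H + L*(2*L) = H + 2*L**2)
-3 + t(4, -4)*(-6) = -3 + (-4 + 2*4**2)*(-6) = -3 + (-4 + 2*16)*(-6) = -3 + (-4 + 32)*(-6) = -3 + 28*(-6) = -3 - 168 = -171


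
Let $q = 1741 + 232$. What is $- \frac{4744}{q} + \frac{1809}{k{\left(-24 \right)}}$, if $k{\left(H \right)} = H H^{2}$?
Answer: $- \frac{2561119}{1010176} \approx -2.5353$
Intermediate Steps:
$k{\left(H \right)} = H^{3}$
$q = 1973$
$- \frac{4744}{q} + \frac{1809}{k{\left(-24 \right)}} = - \frac{4744}{1973} + \frac{1809}{\left(-24\right)^{3}} = \left(-4744\right) \frac{1}{1973} + \frac{1809}{-13824} = - \frac{4744}{1973} + 1809 \left(- \frac{1}{13824}\right) = - \frac{4744}{1973} - \frac{67}{512} = - \frac{2561119}{1010176}$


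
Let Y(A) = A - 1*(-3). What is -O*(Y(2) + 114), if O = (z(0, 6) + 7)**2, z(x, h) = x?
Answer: -5831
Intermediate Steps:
Y(A) = 3 + A (Y(A) = A + 3 = 3 + A)
O = 49 (O = (0 + 7)**2 = 7**2 = 49)
-O*(Y(2) + 114) = -49*((3 + 2) + 114) = -49*(5 + 114) = -49*119 = -1*5831 = -5831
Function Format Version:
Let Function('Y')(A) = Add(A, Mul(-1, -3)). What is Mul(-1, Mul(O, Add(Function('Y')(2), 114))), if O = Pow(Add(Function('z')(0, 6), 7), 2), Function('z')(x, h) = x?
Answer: -5831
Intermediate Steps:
Function('Y')(A) = Add(3, A) (Function('Y')(A) = Add(A, 3) = Add(3, A))
O = 49 (O = Pow(Add(0, 7), 2) = Pow(7, 2) = 49)
Mul(-1, Mul(O, Add(Function('Y')(2), 114))) = Mul(-1, Mul(49, Add(Add(3, 2), 114))) = Mul(-1, Mul(49, Add(5, 114))) = Mul(-1, Mul(49, 119)) = Mul(-1, 5831) = -5831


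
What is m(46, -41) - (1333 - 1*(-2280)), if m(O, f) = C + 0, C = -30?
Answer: -3643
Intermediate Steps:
m(O, f) = -30 (m(O, f) = -30 + 0 = -30)
m(46, -41) - (1333 - 1*(-2280)) = -30 - (1333 - 1*(-2280)) = -30 - (1333 + 2280) = -30 - 1*3613 = -30 - 3613 = -3643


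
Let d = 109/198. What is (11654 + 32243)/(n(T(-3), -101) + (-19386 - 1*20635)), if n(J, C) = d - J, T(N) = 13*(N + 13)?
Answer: -8691606/7949789 ≈ -1.0933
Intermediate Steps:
d = 109/198 (d = 109*(1/198) = 109/198 ≈ 0.55050)
T(N) = 169 + 13*N (T(N) = 13*(13 + N) = 169 + 13*N)
n(J, C) = 109/198 - J
(11654 + 32243)/(n(T(-3), -101) + (-19386 - 1*20635)) = (11654 + 32243)/((109/198 - (169 + 13*(-3))) + (-19386 - 1*20635)) = 43897/((109/198 - (169 - 39)) + (-19386 - 20635)) = 43897/((109/198 - 1*130) - 40021) = 43897/((109/198 - 130) - 40021) = 43897/(-25631/198 - 40021) = 43897/(-7949789/198) = 43897*(-198/7949789) = -8691606/7949789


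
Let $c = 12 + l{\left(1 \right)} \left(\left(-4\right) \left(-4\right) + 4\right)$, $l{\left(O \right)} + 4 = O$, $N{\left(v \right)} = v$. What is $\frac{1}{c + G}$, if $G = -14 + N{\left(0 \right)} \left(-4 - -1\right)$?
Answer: $- \frac{1}{62} \approx -0.016129$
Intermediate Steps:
$l{\left(O \right)} = -4 + O$
$G = -14$ ($G = -14 + 0 \left(-4 - -1\right) = -14 + 0 \left(-4 + 1\right) = -14 + 0 \left(-3\right) = -14 + 0 = -14$)
$c = -48$ ($c = 12 + \left(-4 + 1\right) \left(\left(-4\right) \left(-4\right) + 4\right) = 12 - 3 \left(16 + 4\right) = 12 - 60 = -48$)
$\frac{1}{c + G} = \frac{1}{-48 - 14} = \frac{1}{-62} = - \frac{1}{62}$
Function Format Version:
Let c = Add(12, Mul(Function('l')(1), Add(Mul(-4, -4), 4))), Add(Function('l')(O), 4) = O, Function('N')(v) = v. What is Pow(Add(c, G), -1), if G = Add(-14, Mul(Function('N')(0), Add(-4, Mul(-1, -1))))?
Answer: Rational(-1, 62) ≈ -0.016129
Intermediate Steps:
Function('l')(O) = Add(-4, O)
G = -14 (G = Add(-14, Mul(0, Add(-4, Mul(-1, -1)))) = Add(-14, Mul(0, Add(-4, 1))) = Add(-14, Mul(0, -3)) = Add(-14, 0) = -14)
c = -48 (c = Add(12, Mul(Add(-4, 1), Add(Mul(-4, -4), 4))) = Add(12, Mul(-3, Add(16, 4))) = Add(12, Mul(-3, 20)) = Add(12, -60) = -48)
Pow(Add(c, G), -1) = Pow(Add(-48, -14), -1) = Pow(-62, -1) = Rational(-1, 62)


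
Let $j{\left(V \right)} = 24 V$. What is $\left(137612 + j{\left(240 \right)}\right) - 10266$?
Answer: $133106$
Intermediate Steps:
$\left(137612 + j{\left(240 \right)}\right) - 10266 = \left(137612 + 24 \cdot 240\right) - 10266 = \left(137612 + 5760\right) - 10266 = 143372 - 10266 = 133106$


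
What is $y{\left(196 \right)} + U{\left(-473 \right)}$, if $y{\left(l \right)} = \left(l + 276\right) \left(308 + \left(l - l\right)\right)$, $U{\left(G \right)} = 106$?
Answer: $145482$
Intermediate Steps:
$y{\left(l \right)} = 85008 + 308 l$ ($y{\left(l \right)} = \left(276 + l\right) \left(308 + 0\right) = \left(276 + l\right) 308 = 85008 + 308 l$)
$y{\left(196 \right)} + U{\left(-473 \right)} = \left(85008 + 308 \cdot 196\right) + 106 = \left(85008 + 60368\right) + 106 = 145376 + 106 = 145482$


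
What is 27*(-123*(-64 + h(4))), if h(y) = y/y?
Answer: 209223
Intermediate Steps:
h(y) = 1
27*(-123*(-64 + h(4))) = 27*(-123*(-64 + 1)) = 27*(-123*(-63)) = 27*7749 = 209223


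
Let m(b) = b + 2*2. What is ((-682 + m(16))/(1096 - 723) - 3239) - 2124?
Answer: -2001061/373 ≈ -5364.8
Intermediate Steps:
m(b) = 4 + b (m(b) = b + 4 = 4 + b)
((-682 + m(16))/(1096 - 723) - 3239) - 2124 = ((-682 + (4 + 16))/(1096 - 723) - 3239) - 2124 = ((-682 + 20)/373 - 3239) - 2124 = (-662*1/373 - 3239) - 2124 = (-662/373 - 3239) - 2124 = -1208809/373 - 2124 = -2001061/373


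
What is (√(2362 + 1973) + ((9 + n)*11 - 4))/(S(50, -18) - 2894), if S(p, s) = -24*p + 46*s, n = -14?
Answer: 59/4922 - 17*√15/4922 ≈ -0.0013898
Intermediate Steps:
(√(2362 + 1973) + ((9 + n)*11 - 4))/(S(50, -18) - 2894) = (√(2362 + 1973) + ((9 - 14)*11 - 4))/((-24*50 + 46*(-18)) - 2894) = (√4335 + (-5*11 - 4))/((-1200 - 828) - 2894) = (17*√15 + (-55 - 4))/(-2028 - 2894) = (17*√15 - 59)/(-4922) = (-59 + 17*√15)*(-1/4922) = 59/4922 - 17*√15/4922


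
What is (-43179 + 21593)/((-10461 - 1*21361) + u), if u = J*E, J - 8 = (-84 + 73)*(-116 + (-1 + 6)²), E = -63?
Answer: 21586/95389 ≈ 0.22629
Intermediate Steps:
J = 1009 (J = 8 + (-84 + 73)*(-116 + (-1 + 6)²) = 8 - 11*(-116 + 5²) = 8 - 11*(-116 + 25) = 8 - 11*(-91) = 8 + 1001 = 1009)
u = -63567 (u = 1009*(-63) = -63567)
(-43179 + 21593)/((-10461 - 1*21361) + u) = (-43179 + 21593)/((-10461 - 1*21361) - 63567) = -21586/((-10461 - 21361) - 63567) = -21586/(-31822 - 63567) = -21586/(-95389) = -21586*(-1/95389) = 21586/95389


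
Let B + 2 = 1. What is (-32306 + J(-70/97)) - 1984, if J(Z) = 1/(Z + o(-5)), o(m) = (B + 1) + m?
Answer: -19031047/555 ≈ -34290.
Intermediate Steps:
B = -1 (B = -2 + 1 = -1)
o(m) = m (o(m) = (-1 + 1) + m = 0 + m = m)
J(Z) = 1/(-5 + Z) (J(Z) = 1/(Z - 5) = 1/(-5 + Z))
(-32306 + J(-70/97)) - 1984 = (-32306 + 1/(-5 - 70/97)) - 1984 = (-32306 + 1/(-555/97)) - 1984 = (-32306 - 97/555) - 1984 = -17929927/555 - 1984 = -19031047/555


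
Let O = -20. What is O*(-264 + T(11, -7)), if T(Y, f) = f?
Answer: 5420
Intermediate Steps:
O*(-264 + T(11, -7)) = -20*(-264 - 7) = -20*(-271) = 5420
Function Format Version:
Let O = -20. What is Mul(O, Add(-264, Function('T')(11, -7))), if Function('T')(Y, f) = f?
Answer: 5420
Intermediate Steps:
Mul(O, Add(-264, Function('T')(11, -7))) = Mul(-20, Add(-264, -7)) = Mul(-20, -271) = 5420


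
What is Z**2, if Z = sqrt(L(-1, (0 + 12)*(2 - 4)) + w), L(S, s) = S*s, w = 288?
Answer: 312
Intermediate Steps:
Z = 2*sqrt(78) (Z = sqrt(-(0 + 12)*(2 - 4) + 288) = sqrt(-12*(-2) + 288) = sqrt(-1*(-24) + 288) = sqrt(24 + 288) = sqrt(312) = 2*sqrt(78) ≈ 17.664)
Z**2 = (2*sqrt(78))**2 = 312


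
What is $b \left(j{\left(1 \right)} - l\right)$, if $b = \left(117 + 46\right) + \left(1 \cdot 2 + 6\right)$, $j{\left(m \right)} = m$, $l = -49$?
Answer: $8550$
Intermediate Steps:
$b = 171$ ($b = 163 + \left(2 + 6\right) = 163 + 8 = 171$)
$b \left(j{\left(1 \right)} - l\right) = 171 \left(1 - -49\right) = 171 \left(1 + 49\right) = 171 \cdot 50 = 8550$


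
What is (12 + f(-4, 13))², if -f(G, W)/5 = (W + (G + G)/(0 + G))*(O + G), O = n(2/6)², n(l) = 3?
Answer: 131769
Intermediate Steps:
O = 9 (O = 3² = 9)
f(G, W) = -5*(2 + W)*(9 + G) (f(G, W) = -5*(W + (G + G)/(0 + G))*(9 + G) = -5*(W + (2*G)/G)*(9 + G) = -5*(W + 2)*(9 + G) = -5*(2 + W)*(9 + G))
(12 + f(-4, 13))² = (12 + (-90 - 45*13 - 10*(-4) - 5*(-4)*13))² = (12 + (-90 - 585 + 40 + 260))² = (12 - 375)² = (-363)² = 131769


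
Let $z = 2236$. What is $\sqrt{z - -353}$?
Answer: $\sqrt{2589} \approx 50.882$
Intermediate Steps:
$\sqrt{z - -353} = \sqrt{2236 - -353} = \sqrt{2236 + \left(-8 + 361\right)} = \sqrt{2236 + 353} = \sqrt{2589}$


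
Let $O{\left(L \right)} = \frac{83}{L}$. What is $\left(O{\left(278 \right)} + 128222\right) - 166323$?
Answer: $- \frac{10591995}{278} \approx -38101.0$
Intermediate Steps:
$\left(O{\left(278 \right)} + 128222\right) - 166323 = \left(\frac{83}{278} + 128222\right) - 166323 = \frac{35645799}{278} - 166323 = - \frac{10591995}{278}$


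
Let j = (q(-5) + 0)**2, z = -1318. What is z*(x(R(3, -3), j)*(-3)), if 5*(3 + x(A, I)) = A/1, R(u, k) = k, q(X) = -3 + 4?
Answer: -71172/5 ≈ -14234.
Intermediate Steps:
q(X) = 1
j = 1 (j = (1 + 0)**2 = 1**2 = 1)
x(A, I) = -3 + A/5 (x(A, I) = -3 + (A/1)/5 = -3 + (A*1)/5 = -3 + A/5)
z*(x(R(3, -3), j)*(-3)) = -1318*(-3 + (1/5)*(-3))*(-3) = -1318*(-3 - 3/5)*(-3) = -(-23724)*(-3)/5 = -1318*54/5 = -71172/5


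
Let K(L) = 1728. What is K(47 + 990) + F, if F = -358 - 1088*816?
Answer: -886438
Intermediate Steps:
F = -888166 (F = -358 - 887808 = -888166)
K(47 + 990) + F = 1728 - 888166 = -886438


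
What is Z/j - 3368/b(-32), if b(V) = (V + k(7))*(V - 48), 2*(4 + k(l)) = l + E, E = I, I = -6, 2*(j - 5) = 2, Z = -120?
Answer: -7521/355 ≈ -21.186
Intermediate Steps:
j = 6 (j = 5 + (1/2)*2 = 5 + 1 = 6)
E = -6
k(l) = -7 + l/2 (k(l) = -4 + (l - 6)/2 = -4 + (-6 + l)/2 = -4 + (-3 + l/2) = -7 + l/2)
b(V) = (-48 + V)*(-7/2 + V) (b(V) = (V + (-7 + (1/2)*7))*(V - 48) = (V + (-7 + 7/2))*(-48 + V) = (V - 7/2)*(-48 + V) = (-7/2 + V)*(-48 + V) = (-48 + V)*(-7/2 + V))
Z/j - 3368/b(-32) = -120/6 - 3368/(168 + (-32)**2 - 103/2*(-32)) = -120*1/6 - 3368/(168 + 1024 + 1648) = -20 - 3368/2840 = -20 - 3368*1/2840 = -20 - 421/355 = -7521/355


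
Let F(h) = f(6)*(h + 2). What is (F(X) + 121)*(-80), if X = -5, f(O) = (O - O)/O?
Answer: -9680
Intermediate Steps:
f(O) = 0 (f(O) = 0/O = 0)
F(h) = 0 (F(h) = 0*(h + 2) = 0*(2 + h) = 0)
(F(X) + 121)*(-80) = (0 + 121)*(-80) = 121*(-80) = -9680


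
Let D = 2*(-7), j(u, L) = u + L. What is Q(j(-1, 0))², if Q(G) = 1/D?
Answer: 1/196 ≈ 0.0051020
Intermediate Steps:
j(u, L) = L + u
D = -14
Q(G) = -1/14 (Q(G) = 1/(-14) = -1/14)
Q(j(-1, 0))² = (-1/14)² = 1/196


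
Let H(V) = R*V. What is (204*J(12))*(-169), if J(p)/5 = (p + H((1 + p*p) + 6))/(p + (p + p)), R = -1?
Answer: 1996735/3 ≈ 6.6558e+5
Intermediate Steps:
H(V) = -V
J(p) = 5*(-7 + p - p²)/(3*p) (J(p) = 5*((p - ((1 + p*p) + 6))/(p + (p + p))) = 5*((p - ((1 + p²) + 6))/(p + 2*p)) = 5*((p - (7 + p²))/((3*p))) = 5*((p + (-7 - p²))*(1/(3*p))) = 5*((-7 + p - p²)*(1/(3*p))) = 5*((-7 + p - p²)/(3*p)) = 5*(-7 + p - p²)/(3*p))
(204*J(12))*(-169) = (204*((5/3)*(-7 + 12 - 1*12²)/12))*(-169) = (204*((5/3)*(1/12)*(-7 + 12 - 1*144)))*(-169) = (204*((5/3)*(1/12)*(-7 + 12 - 144)))*(-169) = (204*((5/3)*(1/12)*(-139)))*(-169) = (204*(-695/36))*(-169) = -11815/3*(-169) = 1996735/3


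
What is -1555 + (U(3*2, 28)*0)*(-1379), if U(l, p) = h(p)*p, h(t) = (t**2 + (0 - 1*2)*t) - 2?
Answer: -1555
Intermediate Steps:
h(t) = -2 + t**2 - 2*t (h(t) = (t**2 + (0 - 2)*t) - 2 = (t**2 - 2*t) - 2 = -2 + t**2 - 2*t)
U(l, p) = p*(-2 + p**2 - 2*p) (U(l, p) = (-2 + p**2 - 2*p)*p = p*(-2 + p**2 - 2*p))
-1555 + (U(3*2, 28)*0)*(-1379) = -1555 + ((28*(-2 + 28**2 - 2*28))*0)*(-1379) = -1555 + ((28*(-2 + 784 - 56))*0)*(-1379) = -1555 + ((28*726)*0)*(-1379) = -1555 + (20328*0)*(-1379) = -1555 + 0*(-1379) = -1555 + 0 = -1555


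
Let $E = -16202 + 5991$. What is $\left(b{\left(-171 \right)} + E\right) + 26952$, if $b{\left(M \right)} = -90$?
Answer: $16651$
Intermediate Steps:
$E = -10211$
$\left(b{\left(-171 \right)} + E\right) + 26952 = \left(-90 - 10211\right) + 26952 = -10301 + 26952 = 16651$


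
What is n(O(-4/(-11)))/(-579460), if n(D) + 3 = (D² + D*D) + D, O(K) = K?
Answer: 41/10016380 ≈ 4.0933e-6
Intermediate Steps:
n(D) = -3 + D + 2*D² (n(D) = -3 + ((D² + D*D) + D) = -3 + ((D² + D²) + D) = -3 + (2*D² + D) = -3 + (D + 2*D²) = -3 + D + 2*D²)
n(O(-4/(-11)))/(-579460) = (-3 - 4/(-11) + 2*(-4/(-11))²)/(-579460) = (-3 - 4*(-1/11) + 2*(-4*(-1/11))²)*(-1/579460) = (-3 + 4/11 + 2*(4/11)²)*(-1/579460) = (-3 + 4/11 + 2*(16/121))*(-1/579460) = (-3 + 4/11 + 32/121)*(-1/579460) = -287/121*(-1/579460) = 41/10016380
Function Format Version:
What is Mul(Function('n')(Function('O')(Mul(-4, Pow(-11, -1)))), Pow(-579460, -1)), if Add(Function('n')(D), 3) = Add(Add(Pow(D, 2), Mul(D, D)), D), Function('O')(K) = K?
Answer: Rational(41, 10016380) ≈ 4.0933e-6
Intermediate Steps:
Function('n')(D) = Add(-3, D, Mul(2, Pow(D, 2))) (Function('n')(D) = Add(-3, Add(Add(Pow(D, 2), Mul(D, D)), D)) = Add(-3, Add(Add(Pow(D, 2), Pow(D, 2)), D)) = Add(-3, Add(Mul(2, Pow(D, 2)), D)) = Add(-3, Add(D, Mul(2, Pow(D, 2)))) = Add(-3, D, Mul(2, Pow(D, 2))))
Mul(Function('n')(Function('O')(Mul(-4, Pow(-11, -1)))), Pow(-579460, -1)) = Mul(Add(-3, Mul(-4, Pow(-11, -1)), Mul(2, Pow(Mul(-4, Pow(-11, -1)), 2))), Pow(-579460, -1)) = Mul(Add(-3, Mul(-4, Rational(-1, 11)), Mul(2, Pow(Mul(-4, Rational(-1, 11)), 2))), Rational(-1, 579460)) = Mul(Add(-3, Rational(4, 11), Mul(2, Pow(Rational(4, 11), 2))), Rational(-1, 579460)) = Mul(Add(-3, Rational(4, 11), Mul(2, Rational(16, 121))), Rational(-1, 579460)) = Mul(Add(-3, Rational(4, 11), Rational(32, 121)), Rational(-1, 579460)) = Mul(Rational(-287, 121), Rational(-1, 579460)) = Rational(41, 10016380)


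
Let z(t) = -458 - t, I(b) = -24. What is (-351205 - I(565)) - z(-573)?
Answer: -351296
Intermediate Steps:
(-351205 - I(565)) - z(-573) = (-351205 - 1*(-24)) - (-458 - 1*(-573)) = (-351205 + 24) - (-458 + 573) = -351181 - 1*115 = -351181 - 115 = -351296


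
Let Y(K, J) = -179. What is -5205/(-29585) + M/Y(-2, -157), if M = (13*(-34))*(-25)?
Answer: -65196511/1059143 ≈ -61.556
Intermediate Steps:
M = 11050 (M = -442*(-25) = 11050)
-5205/(-29585) + M/Y(-2, -157) = -5205/(-29585) + 11050/(-179) = -5205*(-1/29585) + 11050*(-1/179) = 1041/5917 - 11050/179 = -65196511/1059143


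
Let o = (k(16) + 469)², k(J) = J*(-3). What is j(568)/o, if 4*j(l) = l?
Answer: 142/177241 ≈ 0.00080117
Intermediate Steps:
k(J) = -3*J
j(l) = l/4
o = 177241 (o = (-3*16 + 469)² = (-48 + 469)² = 421² = 177241)
j(568)/o = ((¼)*568)/177241 = 142*(1/177241) = 142/177241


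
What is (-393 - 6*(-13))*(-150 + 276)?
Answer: -39690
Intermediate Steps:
(-393 - 6*(-13))*(-150 + 276) = (-393 + 78)*126 = -315*126 = -39690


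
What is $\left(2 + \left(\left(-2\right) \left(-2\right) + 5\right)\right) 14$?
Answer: $154$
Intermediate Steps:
$\left(2 + \left(\left(-2\right) \left(-2\right) + 5\right)\right) 14 = \left(2 + \left(4 + 5\right)\right) 14 = \left(2 + 9\right) 14 = 11 \cdot 14 = 154$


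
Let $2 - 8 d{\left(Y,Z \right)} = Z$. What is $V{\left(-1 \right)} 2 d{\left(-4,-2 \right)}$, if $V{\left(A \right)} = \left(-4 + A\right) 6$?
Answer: $-30$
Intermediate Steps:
$d{\left(Y,Z \right)} = \frac{1}{4} - \frac{Z}{8}$
$V{\left(A \right)} = -24 + 6 A$
$V{\left(-1 \right)} 2 d{\left(-4,-2 \right)} = \left(-24 + 6 \left(-1\right)\right) 2 \left(\frac{1}{4} - - \frac{1}{4}\right) = \left(-24 - 6\right) 2 \left(\frac{1}{4} + \frac{1}{4}\right) = \left(-30\right) 2 \cdot \frac{1}{2} = \left(-60\right) \frac{1}{2} = -30$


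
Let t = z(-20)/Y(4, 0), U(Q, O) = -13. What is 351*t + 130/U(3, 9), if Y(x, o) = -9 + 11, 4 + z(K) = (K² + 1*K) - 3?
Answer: 130903/2 ≈ 65452.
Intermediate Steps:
z(K) = -7 + K + K² (z(K) = -4 + ((K² + 1*K) - 3) = -4 + ((K² + K) - 3) = -4 + ((K + K²) - 3) = -4 + (-3 + K + K²) = -7 + K + K²)
Y(x, o) = 2
t = 373/2 (t = (-7 - 20 + (-20)²)/2 = (-7 - 20 + 400)*(½) = 373*(½) = 373/2 ≈ 186.50)
351*t + 130/U(3, 9) = 351*(373/2) + 130/(-13) = 130923/2 + 130*(-1/13) = 130923/2 - 10 = 130903/2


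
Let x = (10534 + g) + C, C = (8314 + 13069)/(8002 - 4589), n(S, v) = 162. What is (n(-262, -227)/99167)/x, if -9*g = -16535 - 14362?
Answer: 92151/788224833653 ≈ 1.1691e-7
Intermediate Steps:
C = 21383/3413 ≈ 6.2652
g = 3433 (g = -(-16535 - 14362)/9 = -⅑*(-30897) = 3433)
x = 47690754/3413 (x = (10534 + 3433) + 21383/3413 = 13967 + 21383/3413 = 47690754/3413 ≈ 13973.)
(n(-262, -227)/99167)/x = (162/99167)/(47690754/3413) = (162*(1/99167))*(3413/47690754) = (162/99167)*(3413/47690754) = 92151/788224833653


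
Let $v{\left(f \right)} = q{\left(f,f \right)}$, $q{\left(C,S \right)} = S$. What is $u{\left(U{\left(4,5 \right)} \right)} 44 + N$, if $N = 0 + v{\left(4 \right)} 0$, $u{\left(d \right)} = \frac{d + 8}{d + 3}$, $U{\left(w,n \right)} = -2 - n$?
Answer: $-11$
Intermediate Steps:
$v{\left(f \right)} = f$
$u{\left(d \right)} = \frac{8 + d}{3 + d}$
$N = 0$ ($N = 0 + 4 \cdot 0 = 0 + 0 = 0$)
$u{\left(U{\left(4,5 \right)} \right)} 44 + N = \frac{8 - 7}{3 - 7} \cdot 44 + 0 = \frac{1}{-4} \cdot 1 \cdot 44 + 0 = \left(- \frac{1}{4}\right) 1 \cdot 44 + 0 = \left(- \frac{1}{4}\right) 44 + 0 = -11 + 0 = -11$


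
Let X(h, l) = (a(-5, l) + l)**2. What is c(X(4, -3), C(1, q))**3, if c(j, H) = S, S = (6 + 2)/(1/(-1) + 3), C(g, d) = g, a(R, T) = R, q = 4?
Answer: 64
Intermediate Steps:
X(h, l) = (-5 + l)**2
S = 4 (S = 8/(-1 + 3) = 8/2 = 8*(1/2) = 4)
c(j, H) = 4
c(X(4, -3), C(1, q))**3 = 4**3 = 64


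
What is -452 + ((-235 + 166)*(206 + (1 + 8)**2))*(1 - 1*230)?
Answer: 4534435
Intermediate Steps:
-452 + ((-235 + 166)*(206 + (1 + 8)**2))*(1 - 1*230) = -452 + (-69*(206 + 9**2))*(1 - 230) = -452 - 69*(206 + 81)*(-229) = -452 - 69*287*(-229) = -452 - 19803*(-229) = -452 + 4534887 = 4534435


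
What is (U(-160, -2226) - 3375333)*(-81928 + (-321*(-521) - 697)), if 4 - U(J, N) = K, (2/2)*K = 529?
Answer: -285651600528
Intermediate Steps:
K = 529
U(J, N) = -525 (U(J, N) = 4 - 1*529 = 4 - 529 = -525)
(U(-160, -2226) - 3375333)*(-81928 + (-321*(-521) - 697)) = (-525 - 3375333)*(-81928 + (-321*(-521) - 697)) = -3375858*(-81928 + (167241 - 697)) = -3375858*(-81928 + 166544) = -3375858*84616 = -285651600528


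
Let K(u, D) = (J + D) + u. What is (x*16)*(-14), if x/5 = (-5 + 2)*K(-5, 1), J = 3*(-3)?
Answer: -43680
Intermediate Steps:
J = -9
K(u, D) = -9 + D + u (K(u, D) = (-9 + D) + u = -9 + D + u)
x = 195 (x = 5*((-5 + 2)*(-9 + 1 - 5)) = 5*(-3*(-13)) = 5*39 = 195)
(x*16)*(-14) = (195*16)*(-14) = 3120*(-14) = -43680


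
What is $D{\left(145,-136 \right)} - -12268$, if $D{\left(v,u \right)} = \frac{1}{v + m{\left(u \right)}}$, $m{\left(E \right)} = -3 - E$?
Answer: $\frac{3410505}{278} \approx 12268.0$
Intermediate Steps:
$D{\left(v,u \right)} = \frac{1}{-3 + v - u}$ ($D{\left(v,u \right)} = \frac{1}{v - \left(3 + u\right)} = \frac{1}{-3 + v - u}$)
$D{\left(145,-136 \right)} - -12268 = - \frac{1}{3 - 136 - 145} - -12268 = - \frac{1}{3 - 136 - 145} + 12268 = - \frac{1}{-278} + 12268 = \left(-1\right) \left(- \frac{1}{278}\right) + 12268 = \frac{1}{278} + 12268 = \frac{3410505}{278}$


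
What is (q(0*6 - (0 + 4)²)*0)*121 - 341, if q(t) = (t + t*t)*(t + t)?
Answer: -341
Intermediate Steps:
q(t) = 2*t*(t + t²) (q(t) = (t + t²)*(2*t) = 2*t*(t + t²))
(q(0*6 - (0 + 4)²)*0)*121 - 341 = ((2*(0*6 - (0 + 4)²)²*(1 + (0*6 - (0 + 4)²)))*0)*121 - 341 = ((2*(0 - 1*4²)²*(1 + (0 - 1*4²)))*0)*121 - 341 = ((2*(0 - 1*16)²*(1 + (0 - 1*16)))*0)*121 - 341 = ((2*(0 - 16)²*(1 + (0 - 16)))*0)*121 - 341 = ((2*(-16)²*(1 - 16))*0)*121 - 341 = ((2*256*(-15))*0)*121 - 341 = -7680*0*121 - 341 = 0*121 - 341 = 0 - 341 = -341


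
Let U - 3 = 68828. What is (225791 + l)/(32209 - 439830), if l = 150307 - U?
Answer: -307267/407621 ≈ -0.75381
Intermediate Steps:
U = 68831 (U = 3 + 68828 = 68831)
l = 81476 (l = 150307 - 1*68831 = 150307 - 68831 = 81476)
(225791 + l)/(32209 - 439830) = (225791 + 81476)/(32209 - 439830) = 307267/(-407621) = 307267*(-1/407621) = -307267/407621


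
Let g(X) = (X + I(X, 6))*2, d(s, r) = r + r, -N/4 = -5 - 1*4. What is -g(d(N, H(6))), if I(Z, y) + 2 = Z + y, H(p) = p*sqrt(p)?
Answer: -8 - 48*sqrt(6) ≈ -125.58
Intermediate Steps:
H(p) = p**(3/2)
I(Z, y) = -2 + Z + y (I(Z, y) = -2 + (Z + y) = -2 + Z + y)
N = 36 (N = -4*(-5 - 1*4) = -4*(-5 - 4) = -4*(-9) = 36)
d(s, r) = 2*r
g(X) = 8 + 4*X (g(X) = (X + (-2 + X + 6))*2 = (X + (4 + X))*2 = (4 + 2*X)*2 = 8 + 4*X)
-g(d(N, H(6))) = -(8 + 4*(2*6**(3/2))) = -(8 + 4*(2*(6*sqrt(6)))) = -(8 + 4*(12*sqrt(6))) = -(8 + 48*sqrt(6)) = -8 - 48*sqrt(6)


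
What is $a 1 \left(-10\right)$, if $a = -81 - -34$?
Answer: $470$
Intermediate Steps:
$a = -47$ ($a = -81 + 34 = -47$)
$a 1 \left(-10\right) = - 47 \cdot 1 \left(-10\right) = \left(-47\right) \left(-10\right) = 470$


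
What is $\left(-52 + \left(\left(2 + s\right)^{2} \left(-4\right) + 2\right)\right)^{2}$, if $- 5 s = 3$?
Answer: $\frac{2090916}{625} \approx 3345.5$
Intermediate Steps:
$s = - \frac{3}{5}$ ($s = \left(- \frac{1}{5}\right) 3 = - \frac{3}{5} \approx -0.6$)
$\left(-52 + \left(\left(2 + s\right)^{2} \left(-4\right) + 2\right)\right)^{2} = \left(-52 + \left(\left(2 - \frac{3}{5}\right)^{2} \left(-4\right) + 2\right)\right)^{2} = \left(-52 + \left(\left(\frac{7}{5}\right)^{2} \left(-4\right) + 2\right)\right)^{2} = \left(-52 + \left(\frac{49}{25} \left(-4\right) + 2\right)\right)^{2} = \left(-52 + \left(- \frac{196}{25} + 2\right)\right)^{2} = \left(-52 - \frac{146}{25}\right)^{2} = \left(- \frac{1446}{25}\right)^{2} = \frac{2090916}{625}$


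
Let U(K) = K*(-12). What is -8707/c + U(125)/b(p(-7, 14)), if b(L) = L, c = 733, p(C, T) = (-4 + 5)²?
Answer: -1108207/733 ≈ -1511.9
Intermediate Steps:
p(C, T) = 1 (p(C, T) = 1² = 1)
U(K) = -12*K
-8707/c + U(125)/b(p(-7, 14)) = -8707/733 - 12*125/1 = -8707*1/733 - 1500*1 = -8707/733 - 1500 = -1108207/733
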